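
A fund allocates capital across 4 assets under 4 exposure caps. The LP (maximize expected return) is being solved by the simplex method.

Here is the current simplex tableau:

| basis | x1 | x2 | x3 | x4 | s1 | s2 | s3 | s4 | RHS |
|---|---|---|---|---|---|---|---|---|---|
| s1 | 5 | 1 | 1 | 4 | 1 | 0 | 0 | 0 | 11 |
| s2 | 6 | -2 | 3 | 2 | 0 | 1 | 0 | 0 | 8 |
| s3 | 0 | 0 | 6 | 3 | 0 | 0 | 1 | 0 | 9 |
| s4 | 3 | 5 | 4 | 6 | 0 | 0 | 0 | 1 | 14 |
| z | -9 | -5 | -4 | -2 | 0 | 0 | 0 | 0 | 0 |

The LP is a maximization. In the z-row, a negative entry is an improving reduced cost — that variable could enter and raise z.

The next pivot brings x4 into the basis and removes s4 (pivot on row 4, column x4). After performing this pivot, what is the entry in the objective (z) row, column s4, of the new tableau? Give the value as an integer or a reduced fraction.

Pivot element is row 4, column x4: 6.
Normalize row 4: new (row 4, s4) = 1/6 = 1/6.
z-row ← z-row − (-2)·(new row 4): 0 − (-2)·(1/6) = 1/3.

1/3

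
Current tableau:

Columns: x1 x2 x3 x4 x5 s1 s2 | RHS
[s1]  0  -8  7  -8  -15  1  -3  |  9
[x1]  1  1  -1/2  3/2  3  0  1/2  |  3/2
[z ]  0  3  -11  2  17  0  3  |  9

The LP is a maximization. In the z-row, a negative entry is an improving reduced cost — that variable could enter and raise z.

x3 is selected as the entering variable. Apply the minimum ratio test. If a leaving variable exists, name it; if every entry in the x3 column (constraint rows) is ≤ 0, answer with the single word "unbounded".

Ratios: row 1 (s1): 9/7 = 9/7; row 2 (x1): entry -1/2 ≤ 0, skip.
Minimum ratio is in the s1 row, so s1 leaves.

s1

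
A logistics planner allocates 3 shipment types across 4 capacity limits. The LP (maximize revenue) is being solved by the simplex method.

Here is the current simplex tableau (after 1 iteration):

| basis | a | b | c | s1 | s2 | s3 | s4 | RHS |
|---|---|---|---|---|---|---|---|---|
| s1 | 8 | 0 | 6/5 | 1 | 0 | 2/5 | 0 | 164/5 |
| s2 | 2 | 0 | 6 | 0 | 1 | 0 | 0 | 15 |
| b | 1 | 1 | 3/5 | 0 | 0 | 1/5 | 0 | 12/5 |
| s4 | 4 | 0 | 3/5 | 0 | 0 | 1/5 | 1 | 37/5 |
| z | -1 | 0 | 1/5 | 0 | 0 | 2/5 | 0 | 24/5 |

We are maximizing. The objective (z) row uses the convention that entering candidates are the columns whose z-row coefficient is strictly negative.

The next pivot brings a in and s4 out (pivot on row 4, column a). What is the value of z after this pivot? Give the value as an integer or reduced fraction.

133/20

Minimum ratio for a: (37/5)/4 = 37/20.
z changes by −(z-row coeff of a)·ratio = −(-1)·(37/20) = 37/20.
New z = 24/5 + (37/20) = 133/20.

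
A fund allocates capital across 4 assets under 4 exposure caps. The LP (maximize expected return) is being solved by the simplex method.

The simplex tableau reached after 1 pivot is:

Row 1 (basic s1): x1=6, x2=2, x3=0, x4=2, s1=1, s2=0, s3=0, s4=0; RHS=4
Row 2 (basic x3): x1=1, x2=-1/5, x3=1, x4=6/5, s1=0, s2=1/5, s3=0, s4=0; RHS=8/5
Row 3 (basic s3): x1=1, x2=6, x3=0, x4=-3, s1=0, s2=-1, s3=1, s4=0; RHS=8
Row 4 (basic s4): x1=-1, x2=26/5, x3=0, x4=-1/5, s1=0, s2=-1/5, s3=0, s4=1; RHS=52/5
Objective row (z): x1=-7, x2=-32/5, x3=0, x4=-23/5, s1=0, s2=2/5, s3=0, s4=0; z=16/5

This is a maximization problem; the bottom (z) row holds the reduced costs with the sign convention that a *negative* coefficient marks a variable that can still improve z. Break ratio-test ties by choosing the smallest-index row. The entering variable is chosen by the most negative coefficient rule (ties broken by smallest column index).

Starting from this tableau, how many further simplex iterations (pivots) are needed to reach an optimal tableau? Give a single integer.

pivot: x1 in, s1 out → z = 118/15
pivot: x2 in, s3 out → z = 1116/85
pivot: x4 in, x1 out → z = 76/5
No improving column remains; optimal.

3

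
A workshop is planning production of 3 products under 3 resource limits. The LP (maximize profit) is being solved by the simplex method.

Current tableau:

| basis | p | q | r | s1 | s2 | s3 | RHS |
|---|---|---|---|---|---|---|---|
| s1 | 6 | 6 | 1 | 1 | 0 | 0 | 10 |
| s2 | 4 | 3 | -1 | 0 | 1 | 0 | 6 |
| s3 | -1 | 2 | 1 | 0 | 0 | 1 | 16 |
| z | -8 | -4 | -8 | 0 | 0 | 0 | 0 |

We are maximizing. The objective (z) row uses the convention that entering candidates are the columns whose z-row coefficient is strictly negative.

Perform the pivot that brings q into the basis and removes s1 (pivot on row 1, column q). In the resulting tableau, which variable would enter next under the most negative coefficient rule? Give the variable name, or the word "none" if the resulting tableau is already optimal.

Pivot element 6. New z-row = old z-row − (-4)·(row 1/6).
Updated z-row coefficients: p: -4, q: 0, r: -22/3, s1: 2/3, s2: 0, s3: 0.
The most negative is -22/3 in column r, so r would enter next.

r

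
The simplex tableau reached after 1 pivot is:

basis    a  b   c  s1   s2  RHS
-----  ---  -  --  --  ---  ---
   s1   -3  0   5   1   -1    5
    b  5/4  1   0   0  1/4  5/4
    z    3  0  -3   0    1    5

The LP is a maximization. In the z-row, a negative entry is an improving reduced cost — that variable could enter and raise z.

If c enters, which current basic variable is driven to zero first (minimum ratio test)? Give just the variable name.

Ratios: row 1 (s1): 5/5 = 1; row 2 (b): entry 0 ≤ 0, skip.
Minimum ratio 1 is in the s1 row, so s1 leaves.

s1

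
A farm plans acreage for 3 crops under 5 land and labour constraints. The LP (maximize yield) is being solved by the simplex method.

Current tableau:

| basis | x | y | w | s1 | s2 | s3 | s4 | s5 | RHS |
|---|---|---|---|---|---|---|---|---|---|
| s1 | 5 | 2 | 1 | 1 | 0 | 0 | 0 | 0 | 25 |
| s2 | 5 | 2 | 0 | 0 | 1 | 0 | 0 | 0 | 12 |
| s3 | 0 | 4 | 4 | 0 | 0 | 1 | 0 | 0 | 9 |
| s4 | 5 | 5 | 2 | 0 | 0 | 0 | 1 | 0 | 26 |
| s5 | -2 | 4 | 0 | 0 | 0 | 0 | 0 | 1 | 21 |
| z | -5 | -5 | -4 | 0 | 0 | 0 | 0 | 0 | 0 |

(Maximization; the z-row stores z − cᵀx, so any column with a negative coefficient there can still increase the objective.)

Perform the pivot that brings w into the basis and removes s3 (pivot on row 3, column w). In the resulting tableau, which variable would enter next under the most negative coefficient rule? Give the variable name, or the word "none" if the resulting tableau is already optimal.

x

Pivot element 4. New z-row = old z-row − (-4)·(row 3/4).
Updated z-row coefficients: x: -5, y: -1, w: 0, s1: 0, s2: 0, s3: 1, s4: 0, s5: 0.
The most negative is -5 in column x, so x would enter next.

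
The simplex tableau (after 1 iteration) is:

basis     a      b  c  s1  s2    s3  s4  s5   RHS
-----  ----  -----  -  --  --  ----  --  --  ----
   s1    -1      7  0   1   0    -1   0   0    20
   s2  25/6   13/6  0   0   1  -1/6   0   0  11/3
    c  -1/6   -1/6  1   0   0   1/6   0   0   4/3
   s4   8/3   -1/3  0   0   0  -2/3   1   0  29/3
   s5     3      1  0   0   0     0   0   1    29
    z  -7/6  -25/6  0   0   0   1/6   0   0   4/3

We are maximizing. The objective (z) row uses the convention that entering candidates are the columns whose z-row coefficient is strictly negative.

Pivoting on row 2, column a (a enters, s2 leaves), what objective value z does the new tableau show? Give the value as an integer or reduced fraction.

59/25

Minimum ratio for a: (11/3)/(25/6) = 22/25.
z changes by −(z-row coeff of a)·ratio = −(-7/6)·(22/25) = 77/75.
New z = 4/3 + (77/75) = 59/25.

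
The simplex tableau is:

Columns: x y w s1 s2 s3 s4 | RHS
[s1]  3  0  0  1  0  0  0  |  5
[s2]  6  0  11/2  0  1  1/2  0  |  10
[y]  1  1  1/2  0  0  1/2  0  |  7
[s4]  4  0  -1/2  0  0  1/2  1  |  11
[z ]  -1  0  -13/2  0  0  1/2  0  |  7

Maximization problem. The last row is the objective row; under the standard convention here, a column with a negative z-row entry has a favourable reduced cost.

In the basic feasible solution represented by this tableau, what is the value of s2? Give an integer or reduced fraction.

s2 is basic (row 2); its value is the RHS of that row: 10.

10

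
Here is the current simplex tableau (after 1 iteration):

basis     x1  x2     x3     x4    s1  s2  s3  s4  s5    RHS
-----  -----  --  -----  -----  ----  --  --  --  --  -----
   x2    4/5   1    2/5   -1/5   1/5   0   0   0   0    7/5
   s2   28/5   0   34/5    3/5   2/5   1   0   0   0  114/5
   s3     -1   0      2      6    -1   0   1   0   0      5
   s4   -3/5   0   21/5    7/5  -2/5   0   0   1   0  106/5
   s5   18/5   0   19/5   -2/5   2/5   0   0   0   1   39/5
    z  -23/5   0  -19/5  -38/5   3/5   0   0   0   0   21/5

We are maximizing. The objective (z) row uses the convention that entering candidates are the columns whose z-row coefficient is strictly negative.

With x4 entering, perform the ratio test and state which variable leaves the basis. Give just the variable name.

s3

Ratios: row 1 (x2): entry -1/5 ≤ 0, skip; row 2 (s2): (114/5)/(3/5) = 38; row 3 (s3): 5/6 = 5/6; row 4 (s4): (106/5)/(7/5) = 106/7; row 5 (s5): entry -2/5 ≤ 0, skip.
Minimum ratio 5/6 is in the s3 row, so s3 leaves.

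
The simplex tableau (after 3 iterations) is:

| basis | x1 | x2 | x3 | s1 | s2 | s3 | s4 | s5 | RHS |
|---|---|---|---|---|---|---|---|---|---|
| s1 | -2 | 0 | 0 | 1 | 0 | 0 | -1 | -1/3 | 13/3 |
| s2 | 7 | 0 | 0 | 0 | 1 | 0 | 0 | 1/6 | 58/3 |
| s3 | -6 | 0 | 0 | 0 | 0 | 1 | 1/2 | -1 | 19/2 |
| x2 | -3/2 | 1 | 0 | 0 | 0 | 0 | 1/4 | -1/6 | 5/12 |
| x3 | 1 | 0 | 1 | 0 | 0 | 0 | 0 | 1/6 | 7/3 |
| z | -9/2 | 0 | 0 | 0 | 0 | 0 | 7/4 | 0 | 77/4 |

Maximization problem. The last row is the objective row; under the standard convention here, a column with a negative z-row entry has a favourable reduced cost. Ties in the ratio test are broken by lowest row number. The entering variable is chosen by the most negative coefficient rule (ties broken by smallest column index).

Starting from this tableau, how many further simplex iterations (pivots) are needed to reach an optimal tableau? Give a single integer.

1

pivot: x1 in, x3 out → z = 119/4
No improving column remains; optimal.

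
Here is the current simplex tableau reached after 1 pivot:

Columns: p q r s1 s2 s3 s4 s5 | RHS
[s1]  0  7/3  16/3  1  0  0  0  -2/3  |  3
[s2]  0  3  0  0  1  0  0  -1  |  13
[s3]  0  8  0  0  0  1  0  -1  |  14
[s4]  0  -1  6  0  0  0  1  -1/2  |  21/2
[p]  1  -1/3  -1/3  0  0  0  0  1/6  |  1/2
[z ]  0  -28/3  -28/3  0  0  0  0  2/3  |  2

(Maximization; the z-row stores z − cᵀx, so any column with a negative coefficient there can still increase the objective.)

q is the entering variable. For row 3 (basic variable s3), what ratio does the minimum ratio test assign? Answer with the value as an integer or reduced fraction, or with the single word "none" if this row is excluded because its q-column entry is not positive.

7/4

Ratio = RHS / (q entry) = 14 / 8 = 7/4.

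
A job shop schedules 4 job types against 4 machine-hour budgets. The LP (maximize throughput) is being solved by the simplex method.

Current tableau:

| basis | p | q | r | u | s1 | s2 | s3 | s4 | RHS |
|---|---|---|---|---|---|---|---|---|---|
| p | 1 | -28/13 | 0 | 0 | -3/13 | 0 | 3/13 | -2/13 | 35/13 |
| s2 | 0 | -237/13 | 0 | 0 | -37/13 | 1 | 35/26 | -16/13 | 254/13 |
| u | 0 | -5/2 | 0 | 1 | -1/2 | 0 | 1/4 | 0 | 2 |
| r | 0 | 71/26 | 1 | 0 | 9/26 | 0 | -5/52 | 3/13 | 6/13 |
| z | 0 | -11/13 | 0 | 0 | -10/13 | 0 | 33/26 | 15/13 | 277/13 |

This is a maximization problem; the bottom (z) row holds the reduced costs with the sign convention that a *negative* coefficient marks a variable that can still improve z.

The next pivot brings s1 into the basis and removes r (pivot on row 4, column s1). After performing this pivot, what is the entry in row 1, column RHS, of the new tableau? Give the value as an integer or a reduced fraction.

Pivot element is row 4, column s1: 9/26.
Normalize row 4: new (row 4, RHS) = (6/13)/(9/26) = 4/3.
row 1 ← row 1 − (-3/13)·(new row 4): 35/13 − (-3/13)·(4/3) = 3.

3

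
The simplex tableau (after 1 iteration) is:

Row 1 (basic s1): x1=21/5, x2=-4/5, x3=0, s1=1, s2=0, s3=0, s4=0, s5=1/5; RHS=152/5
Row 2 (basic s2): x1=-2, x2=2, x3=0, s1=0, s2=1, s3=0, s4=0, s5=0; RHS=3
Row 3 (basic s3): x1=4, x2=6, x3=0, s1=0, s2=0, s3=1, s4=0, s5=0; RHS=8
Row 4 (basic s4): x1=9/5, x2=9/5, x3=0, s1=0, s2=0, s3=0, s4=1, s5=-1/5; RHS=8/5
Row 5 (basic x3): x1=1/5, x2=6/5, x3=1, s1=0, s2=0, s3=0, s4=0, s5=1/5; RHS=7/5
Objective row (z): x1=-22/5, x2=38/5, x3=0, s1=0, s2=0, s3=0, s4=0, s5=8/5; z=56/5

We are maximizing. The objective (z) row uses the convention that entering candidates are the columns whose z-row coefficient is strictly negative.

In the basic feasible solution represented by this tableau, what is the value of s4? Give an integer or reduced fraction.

8/5

s4 is basic (row 4); its value is the RHS of that row: 8/5.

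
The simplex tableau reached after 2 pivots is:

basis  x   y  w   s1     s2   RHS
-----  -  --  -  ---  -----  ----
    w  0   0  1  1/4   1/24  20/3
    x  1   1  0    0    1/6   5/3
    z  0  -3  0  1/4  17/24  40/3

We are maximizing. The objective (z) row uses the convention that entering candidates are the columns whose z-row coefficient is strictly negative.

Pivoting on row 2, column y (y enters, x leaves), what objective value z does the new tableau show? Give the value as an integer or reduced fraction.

Minimum ratio for y: (5/3)/1 = 5/3.
z changes by −(z-row coeff of y)·ratio = −(-3)·(5/3) = 5.
New z = 40/3 + 5 = 55/3.

55/3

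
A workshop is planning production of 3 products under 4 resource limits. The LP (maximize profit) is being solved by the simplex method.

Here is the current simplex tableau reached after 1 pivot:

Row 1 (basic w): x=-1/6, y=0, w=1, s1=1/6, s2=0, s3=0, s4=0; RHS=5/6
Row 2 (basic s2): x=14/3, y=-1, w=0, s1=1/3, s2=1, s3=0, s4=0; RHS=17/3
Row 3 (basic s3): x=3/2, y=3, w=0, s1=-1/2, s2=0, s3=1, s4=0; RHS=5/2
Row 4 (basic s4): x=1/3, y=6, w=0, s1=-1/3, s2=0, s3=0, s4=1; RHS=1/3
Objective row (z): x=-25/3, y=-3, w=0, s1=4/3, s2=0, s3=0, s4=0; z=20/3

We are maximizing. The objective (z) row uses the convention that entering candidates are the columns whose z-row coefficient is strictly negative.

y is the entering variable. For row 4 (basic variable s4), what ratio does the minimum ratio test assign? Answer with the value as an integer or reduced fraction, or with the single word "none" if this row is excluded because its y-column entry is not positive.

Ratio = RHS / (y entry) = (1/3) / 6 = 1/18.

1/18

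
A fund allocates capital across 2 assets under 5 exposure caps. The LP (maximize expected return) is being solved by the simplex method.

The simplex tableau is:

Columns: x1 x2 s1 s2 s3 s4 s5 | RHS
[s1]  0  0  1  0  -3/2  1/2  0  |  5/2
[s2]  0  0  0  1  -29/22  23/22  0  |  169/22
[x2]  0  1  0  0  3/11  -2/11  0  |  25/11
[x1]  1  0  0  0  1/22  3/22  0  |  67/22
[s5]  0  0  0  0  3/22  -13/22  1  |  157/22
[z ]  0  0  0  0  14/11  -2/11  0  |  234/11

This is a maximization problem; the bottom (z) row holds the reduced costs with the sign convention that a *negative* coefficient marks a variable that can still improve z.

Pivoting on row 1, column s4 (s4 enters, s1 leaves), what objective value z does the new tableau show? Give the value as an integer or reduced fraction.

244/11

Minimum ratio for s4: (5/2)/(1/2) = 5.
z changes by −(z-row coeff of s4)·ratio = −(-2/11)·5 = 10/11.
New z = 234/11 + (10/11) = 244/11.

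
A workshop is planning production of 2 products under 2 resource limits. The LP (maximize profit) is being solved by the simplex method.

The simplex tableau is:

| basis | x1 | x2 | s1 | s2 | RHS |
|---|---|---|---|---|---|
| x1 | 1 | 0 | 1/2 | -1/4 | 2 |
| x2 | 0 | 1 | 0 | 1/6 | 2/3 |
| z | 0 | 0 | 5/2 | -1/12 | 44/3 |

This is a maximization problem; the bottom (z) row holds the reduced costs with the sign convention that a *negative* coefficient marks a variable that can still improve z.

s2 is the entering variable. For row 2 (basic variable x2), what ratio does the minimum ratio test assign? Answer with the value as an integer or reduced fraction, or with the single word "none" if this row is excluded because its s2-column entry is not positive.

4

Ratio = RHS / (s2 entry) = (2/3) / (1/6) = 4.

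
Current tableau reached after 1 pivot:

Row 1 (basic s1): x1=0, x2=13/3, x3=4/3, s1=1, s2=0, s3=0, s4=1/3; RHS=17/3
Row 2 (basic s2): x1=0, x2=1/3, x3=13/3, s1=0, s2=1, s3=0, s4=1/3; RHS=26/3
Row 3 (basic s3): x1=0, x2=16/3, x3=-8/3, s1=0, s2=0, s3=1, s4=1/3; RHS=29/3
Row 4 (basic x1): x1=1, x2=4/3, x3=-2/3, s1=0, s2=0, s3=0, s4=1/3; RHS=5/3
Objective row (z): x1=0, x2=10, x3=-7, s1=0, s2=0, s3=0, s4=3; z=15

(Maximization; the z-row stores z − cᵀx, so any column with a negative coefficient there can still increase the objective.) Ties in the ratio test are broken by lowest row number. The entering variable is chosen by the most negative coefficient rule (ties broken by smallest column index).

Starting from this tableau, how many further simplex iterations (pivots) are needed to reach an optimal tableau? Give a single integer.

pivot: x3 in, s2 out → z = 29
No improving column remains; optimal.

1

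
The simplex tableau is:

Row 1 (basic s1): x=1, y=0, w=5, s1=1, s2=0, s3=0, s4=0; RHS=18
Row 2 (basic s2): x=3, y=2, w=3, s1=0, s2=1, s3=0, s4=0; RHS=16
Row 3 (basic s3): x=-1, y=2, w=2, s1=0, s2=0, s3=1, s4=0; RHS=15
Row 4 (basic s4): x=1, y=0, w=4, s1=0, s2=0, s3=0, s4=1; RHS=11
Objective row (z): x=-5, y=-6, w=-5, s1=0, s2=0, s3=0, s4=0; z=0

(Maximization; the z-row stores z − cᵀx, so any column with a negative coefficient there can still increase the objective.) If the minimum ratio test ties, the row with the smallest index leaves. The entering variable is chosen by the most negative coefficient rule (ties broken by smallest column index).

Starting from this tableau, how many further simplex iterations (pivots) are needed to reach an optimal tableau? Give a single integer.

pivot: y in, s3 out → z = 45
pivot: x in, s2 out → z = 47
No improving column remains; optimal.

2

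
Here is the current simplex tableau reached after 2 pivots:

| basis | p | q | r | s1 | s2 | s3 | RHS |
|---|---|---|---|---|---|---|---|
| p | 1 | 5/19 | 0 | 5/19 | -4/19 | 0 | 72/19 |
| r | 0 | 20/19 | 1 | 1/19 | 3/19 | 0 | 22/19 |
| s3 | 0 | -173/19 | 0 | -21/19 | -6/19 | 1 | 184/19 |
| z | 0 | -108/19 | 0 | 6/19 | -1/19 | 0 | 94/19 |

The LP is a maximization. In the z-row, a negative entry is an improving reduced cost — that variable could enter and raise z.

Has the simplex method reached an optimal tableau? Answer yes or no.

no

Column q has objective-row coefficient -108/19, which is negative; an improving pivot exists, so not yet optimal.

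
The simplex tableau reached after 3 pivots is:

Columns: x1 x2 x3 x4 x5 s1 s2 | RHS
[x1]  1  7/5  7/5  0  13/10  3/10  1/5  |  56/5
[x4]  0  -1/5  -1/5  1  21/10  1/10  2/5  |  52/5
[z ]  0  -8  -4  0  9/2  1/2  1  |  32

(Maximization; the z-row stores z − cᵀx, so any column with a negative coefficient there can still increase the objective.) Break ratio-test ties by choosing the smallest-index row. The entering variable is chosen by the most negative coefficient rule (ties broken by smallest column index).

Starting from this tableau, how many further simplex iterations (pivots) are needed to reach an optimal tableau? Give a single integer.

pivot: x2 in, x1 out → z = 96
No improving column remains; optimal.

1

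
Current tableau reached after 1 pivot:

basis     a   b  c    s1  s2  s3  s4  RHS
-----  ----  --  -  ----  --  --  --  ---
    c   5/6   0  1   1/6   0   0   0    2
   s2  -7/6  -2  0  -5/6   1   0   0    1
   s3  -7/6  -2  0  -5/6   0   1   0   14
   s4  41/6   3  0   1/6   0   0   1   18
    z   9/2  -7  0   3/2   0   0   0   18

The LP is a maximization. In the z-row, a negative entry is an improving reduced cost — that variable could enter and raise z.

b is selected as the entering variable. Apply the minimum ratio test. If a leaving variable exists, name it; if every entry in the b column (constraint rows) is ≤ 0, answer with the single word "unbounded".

Ratios: row 1 (c): entry 0 ≤ 0, skip; row 2 (s2): entry -2 ≤ 0, skip; row 3 (s3): entry -2 ≤ 0, skip; row 4 (s4): 18/3 = 6.
Minimum ratio is in the s4 row, so s4 leaves.

s4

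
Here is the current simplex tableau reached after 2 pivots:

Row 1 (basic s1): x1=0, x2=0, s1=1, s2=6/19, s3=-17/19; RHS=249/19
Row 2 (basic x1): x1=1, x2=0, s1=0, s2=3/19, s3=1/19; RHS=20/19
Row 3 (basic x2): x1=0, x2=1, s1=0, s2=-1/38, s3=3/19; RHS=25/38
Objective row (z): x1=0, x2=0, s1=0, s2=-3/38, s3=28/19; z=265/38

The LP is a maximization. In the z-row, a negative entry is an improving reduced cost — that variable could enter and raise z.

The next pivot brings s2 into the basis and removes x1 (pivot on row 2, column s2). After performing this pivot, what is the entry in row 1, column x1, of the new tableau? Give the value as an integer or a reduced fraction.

-2

Pivot element is row 2, column s2: 3/19.
Normalize row 2: new (row 2, x1) = 1/(3/19) = 19/3.
row 1 ← row 1 − (6/19)·(new row 2): 0 − (6/19)·(19/3) = -2.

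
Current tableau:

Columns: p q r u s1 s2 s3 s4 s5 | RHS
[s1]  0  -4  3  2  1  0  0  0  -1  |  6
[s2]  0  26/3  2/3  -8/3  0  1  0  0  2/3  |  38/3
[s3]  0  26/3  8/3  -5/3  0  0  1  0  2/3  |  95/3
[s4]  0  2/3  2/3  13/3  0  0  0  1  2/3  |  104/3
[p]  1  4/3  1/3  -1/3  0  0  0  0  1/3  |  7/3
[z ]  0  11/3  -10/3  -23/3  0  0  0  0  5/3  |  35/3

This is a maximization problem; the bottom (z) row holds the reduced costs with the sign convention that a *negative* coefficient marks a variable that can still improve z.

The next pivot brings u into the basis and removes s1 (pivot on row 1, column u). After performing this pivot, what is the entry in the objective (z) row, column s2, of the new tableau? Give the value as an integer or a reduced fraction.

0

Pivot element is row 1, column u: 2.
Normalize row 1: new (row 1, s2) = 0/2 = 0.
z-row ← z-row − (-23/3)·(new row 1): 0 − (-23/3)·0 = 0.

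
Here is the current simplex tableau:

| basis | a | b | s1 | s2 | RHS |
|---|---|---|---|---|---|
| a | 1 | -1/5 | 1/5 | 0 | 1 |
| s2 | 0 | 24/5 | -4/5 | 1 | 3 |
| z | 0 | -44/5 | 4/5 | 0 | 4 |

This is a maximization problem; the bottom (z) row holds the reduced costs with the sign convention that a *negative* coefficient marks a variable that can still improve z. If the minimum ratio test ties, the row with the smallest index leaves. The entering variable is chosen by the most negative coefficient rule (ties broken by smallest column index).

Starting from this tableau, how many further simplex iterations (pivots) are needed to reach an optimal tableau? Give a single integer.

pivot: b in, s2 out → z = 19/2
pivot: s1 in, a out → z = 14
No improving column remains; optimal.

2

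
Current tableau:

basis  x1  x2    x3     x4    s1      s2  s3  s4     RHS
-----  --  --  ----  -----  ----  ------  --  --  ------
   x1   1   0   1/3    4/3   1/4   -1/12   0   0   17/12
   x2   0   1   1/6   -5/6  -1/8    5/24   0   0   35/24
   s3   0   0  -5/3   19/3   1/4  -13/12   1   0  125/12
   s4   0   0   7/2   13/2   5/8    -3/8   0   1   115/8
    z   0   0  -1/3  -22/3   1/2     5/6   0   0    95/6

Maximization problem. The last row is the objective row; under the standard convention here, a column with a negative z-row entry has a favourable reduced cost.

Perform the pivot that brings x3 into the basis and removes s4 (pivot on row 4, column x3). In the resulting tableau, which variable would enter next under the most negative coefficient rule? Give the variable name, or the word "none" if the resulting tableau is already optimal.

x4

Pivot element 7/2. New z-row = old z-row − (-1/3)·(row 4/(7/2)).
Updated z-row coefficients: x1: 0, x2: 0, x3: 0, x4: -47/7, s1: 47/84, s2: 67/84, s3: 0, s4: 2/21.
The most negative is -47/7 in column x4, so x4 would enter next.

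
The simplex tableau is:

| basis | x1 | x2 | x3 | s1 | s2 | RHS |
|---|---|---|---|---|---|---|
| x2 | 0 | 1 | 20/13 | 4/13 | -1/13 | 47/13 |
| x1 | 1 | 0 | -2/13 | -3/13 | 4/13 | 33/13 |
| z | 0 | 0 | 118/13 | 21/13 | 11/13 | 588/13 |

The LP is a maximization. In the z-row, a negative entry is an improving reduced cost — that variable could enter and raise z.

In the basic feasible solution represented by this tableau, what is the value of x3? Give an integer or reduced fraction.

0

x3 is nonbasic (not in the basis column), so its value in the current BFS is 0.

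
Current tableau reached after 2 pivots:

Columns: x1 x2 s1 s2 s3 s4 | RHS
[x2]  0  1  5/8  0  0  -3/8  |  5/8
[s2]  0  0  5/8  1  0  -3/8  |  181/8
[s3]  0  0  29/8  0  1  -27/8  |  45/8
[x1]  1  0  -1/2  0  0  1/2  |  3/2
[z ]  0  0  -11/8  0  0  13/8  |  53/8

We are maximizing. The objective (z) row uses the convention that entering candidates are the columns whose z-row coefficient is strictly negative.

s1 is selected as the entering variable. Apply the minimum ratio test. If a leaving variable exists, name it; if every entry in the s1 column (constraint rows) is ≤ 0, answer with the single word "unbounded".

Ratios: row 1 (x2): (5/8)/(5/8) = 1; row 2 (s2): (181/8)/(5/8) = 181/5; row 3 (s3): (45/8)/(29/8) = 45/29; row 4 (x1): entry -1/2 ≤ 0, skip.
Minimum ratio is in the x2 row, so x2 leaves.

x2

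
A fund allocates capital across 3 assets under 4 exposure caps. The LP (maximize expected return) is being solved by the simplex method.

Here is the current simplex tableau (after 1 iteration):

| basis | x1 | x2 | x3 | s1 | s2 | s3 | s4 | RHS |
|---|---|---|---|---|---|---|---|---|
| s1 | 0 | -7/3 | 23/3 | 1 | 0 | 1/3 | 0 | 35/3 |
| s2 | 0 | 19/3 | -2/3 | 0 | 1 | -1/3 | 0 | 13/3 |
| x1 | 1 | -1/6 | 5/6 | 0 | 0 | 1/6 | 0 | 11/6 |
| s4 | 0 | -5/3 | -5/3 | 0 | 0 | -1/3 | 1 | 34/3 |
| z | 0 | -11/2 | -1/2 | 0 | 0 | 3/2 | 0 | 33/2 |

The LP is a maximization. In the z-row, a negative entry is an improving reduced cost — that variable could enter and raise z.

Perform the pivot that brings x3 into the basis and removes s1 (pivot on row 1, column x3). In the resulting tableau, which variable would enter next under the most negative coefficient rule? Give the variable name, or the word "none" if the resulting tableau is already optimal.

Pivot element 23/3. New z-row = old z-row − (-1/2)·(row 1/(23/3)).
Updated z-row coefficients: x1: 0, x2: -130/23, x3: 0, s1: 3/46, s2: 0, s3: 35/23, s4: 0.
The most negative is -130/23 in column x2, so x2 would enter next.

x2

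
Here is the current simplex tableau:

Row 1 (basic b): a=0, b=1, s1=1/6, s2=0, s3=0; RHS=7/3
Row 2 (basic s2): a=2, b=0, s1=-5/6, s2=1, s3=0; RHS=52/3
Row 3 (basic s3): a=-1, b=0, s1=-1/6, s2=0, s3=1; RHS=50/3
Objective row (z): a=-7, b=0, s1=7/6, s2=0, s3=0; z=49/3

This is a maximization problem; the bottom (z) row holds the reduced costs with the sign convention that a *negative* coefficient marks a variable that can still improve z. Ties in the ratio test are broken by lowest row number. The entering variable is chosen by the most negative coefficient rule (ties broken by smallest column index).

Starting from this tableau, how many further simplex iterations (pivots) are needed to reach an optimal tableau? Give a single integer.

2

pivot: a in, s2 out → z = 77
pivot: s1 in, b out → z = 203/2
No improving column remains; optimal.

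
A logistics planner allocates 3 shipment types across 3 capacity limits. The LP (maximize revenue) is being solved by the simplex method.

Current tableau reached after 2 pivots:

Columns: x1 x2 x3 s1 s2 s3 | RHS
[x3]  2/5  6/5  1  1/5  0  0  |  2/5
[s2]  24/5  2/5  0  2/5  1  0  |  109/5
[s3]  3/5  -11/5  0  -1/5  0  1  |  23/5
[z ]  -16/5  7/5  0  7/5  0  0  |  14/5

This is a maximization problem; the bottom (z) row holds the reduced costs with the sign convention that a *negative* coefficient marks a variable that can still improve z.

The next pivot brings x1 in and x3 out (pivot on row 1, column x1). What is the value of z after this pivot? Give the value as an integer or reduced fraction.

6

Minimum ratio for x1: (2/5)/(2/5) = 1.
z changes by −(z-row coeff of x1)·ratio = −(-16/5)·1 = 16/5.
New z = 14/5 + (16/5) = 6.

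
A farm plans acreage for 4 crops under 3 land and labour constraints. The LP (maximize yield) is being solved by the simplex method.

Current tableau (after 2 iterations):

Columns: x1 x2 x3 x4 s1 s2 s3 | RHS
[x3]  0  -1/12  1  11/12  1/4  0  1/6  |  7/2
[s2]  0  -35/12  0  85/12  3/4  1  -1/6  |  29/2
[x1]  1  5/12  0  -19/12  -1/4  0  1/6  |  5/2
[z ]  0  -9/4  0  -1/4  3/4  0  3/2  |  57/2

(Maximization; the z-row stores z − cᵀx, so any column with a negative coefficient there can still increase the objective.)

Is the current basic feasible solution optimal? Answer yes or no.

no

Column x2 has objective-row coefficient -9/4, which is negative; an improving pivot exists, so not yet optimal.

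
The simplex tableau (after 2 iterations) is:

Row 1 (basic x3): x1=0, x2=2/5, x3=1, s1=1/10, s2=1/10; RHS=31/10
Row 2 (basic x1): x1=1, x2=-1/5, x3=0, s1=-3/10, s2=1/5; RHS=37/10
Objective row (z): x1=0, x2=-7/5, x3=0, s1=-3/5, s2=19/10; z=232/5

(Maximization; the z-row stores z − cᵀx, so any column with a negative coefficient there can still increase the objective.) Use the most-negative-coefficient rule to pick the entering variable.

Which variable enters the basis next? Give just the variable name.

Objective-row coefficients: x1: 0, x2: -7/5, x3: 0, s1: -3/5, s2: 19/10.
The most negative is -7/5 in column x2, so x2 enters.

x2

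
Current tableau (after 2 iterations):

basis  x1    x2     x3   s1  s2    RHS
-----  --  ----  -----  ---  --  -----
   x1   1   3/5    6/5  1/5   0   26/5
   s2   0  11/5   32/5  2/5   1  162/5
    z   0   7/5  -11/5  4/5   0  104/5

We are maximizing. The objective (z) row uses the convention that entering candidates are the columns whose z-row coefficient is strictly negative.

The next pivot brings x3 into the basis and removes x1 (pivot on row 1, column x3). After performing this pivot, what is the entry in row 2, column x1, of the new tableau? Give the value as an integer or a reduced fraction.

-16/3

Pivot element is row 1, column x3: 6/5.
Normalize row 1: new (row 1, x1) = 1/(6/5) = 5/6.
row 2 ← row 2 − (32/5)·(new row 1): 0 − (32/5)·(5/6) = -16/3.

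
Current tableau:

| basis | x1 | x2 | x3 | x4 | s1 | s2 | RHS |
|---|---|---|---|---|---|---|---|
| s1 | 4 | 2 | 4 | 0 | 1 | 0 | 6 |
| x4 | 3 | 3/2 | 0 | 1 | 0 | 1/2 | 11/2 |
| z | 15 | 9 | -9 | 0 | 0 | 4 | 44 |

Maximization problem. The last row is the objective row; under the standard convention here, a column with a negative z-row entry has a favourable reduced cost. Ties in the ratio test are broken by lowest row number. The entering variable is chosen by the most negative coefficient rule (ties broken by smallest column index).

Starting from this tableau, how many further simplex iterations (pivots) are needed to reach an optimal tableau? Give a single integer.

1

pivot: x3 in, s1 out → z = 115/2
No improving column remains; optimal.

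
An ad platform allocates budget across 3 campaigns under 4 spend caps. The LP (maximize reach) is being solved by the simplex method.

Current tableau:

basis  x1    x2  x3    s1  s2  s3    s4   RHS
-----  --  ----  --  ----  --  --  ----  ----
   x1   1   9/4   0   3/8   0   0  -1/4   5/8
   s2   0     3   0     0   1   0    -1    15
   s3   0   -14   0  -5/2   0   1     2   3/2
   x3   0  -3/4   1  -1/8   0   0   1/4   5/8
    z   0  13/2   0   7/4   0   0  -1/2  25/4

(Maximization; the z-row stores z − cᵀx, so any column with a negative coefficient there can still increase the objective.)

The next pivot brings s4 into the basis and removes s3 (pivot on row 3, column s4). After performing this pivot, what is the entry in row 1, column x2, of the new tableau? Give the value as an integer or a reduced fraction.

1/2

Pivot element is row 3, column s4: 2.
Normalize row 3: new (row 3, x2) = (-14)/2 = -7.
row 1 ← row 1 − (-1/4)·(new row 3): 9/4 − (-1/4)·(-7) = 1/2.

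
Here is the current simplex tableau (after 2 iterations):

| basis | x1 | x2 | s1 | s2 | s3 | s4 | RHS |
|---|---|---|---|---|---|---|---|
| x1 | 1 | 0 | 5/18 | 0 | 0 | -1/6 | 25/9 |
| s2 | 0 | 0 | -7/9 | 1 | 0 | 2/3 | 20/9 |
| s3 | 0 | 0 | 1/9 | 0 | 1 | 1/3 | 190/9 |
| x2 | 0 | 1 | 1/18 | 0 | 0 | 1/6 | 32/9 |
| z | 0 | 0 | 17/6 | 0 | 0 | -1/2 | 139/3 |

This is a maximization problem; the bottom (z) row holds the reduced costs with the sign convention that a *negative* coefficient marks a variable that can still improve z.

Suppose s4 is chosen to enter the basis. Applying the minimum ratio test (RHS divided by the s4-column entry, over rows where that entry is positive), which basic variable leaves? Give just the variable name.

s2

Ratios: row 1 (x1): entry -1/6 ≤ 0, skip; row 2 (s2): (20/9)/(2/3) = 10/3; row 3 (s3): (190/9)/(1/3) = 190/3; row 4 (x2): (32/9)/(1/6) = 64/3.
Minimum ratio 10/3 is in the s2 row, so s2 leaves.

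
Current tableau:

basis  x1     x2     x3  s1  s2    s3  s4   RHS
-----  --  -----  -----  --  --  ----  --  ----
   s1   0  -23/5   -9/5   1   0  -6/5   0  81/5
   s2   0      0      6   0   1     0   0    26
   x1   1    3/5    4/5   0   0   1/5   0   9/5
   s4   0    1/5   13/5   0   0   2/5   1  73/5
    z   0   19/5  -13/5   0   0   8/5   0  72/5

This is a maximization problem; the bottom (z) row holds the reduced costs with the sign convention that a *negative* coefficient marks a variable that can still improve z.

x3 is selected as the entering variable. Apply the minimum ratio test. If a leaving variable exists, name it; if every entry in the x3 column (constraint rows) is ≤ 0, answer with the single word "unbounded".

x1

Ratios: row 1 (s1): entry -9/5 ≤ 0, skip; row 2 (s2): 26/6 = 13/3; row 3 (x1): (9/5)/(4/5) = 9/4; row 4 (s4): (73/5)/(13/5) = 73/13.
Minimum ratio is in the x1 row, so x1 leaves.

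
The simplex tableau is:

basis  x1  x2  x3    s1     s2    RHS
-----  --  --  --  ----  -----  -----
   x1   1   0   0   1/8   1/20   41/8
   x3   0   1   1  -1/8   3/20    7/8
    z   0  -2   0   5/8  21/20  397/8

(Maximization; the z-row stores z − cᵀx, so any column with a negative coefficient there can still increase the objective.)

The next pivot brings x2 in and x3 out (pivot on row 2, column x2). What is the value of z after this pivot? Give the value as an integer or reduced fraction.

Minimum ratio for x2: (7/8)/1 = 7/8.
z changes by −(z-row coeff of x2)·ratio = −(-2)·(7/8) = 7/4.
New z = 397/8 + (7/4) = 411/8.

411/8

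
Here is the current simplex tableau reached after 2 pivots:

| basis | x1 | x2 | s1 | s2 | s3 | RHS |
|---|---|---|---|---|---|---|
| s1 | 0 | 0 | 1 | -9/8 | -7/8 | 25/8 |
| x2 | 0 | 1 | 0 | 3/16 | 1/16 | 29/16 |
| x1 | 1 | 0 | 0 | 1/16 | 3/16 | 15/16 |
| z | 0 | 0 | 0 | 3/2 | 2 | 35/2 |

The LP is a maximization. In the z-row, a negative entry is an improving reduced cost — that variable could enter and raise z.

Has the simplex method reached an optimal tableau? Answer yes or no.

yes

No objective-row coefficient is strictly negative, so no entering variable exists; the tableau is optimal.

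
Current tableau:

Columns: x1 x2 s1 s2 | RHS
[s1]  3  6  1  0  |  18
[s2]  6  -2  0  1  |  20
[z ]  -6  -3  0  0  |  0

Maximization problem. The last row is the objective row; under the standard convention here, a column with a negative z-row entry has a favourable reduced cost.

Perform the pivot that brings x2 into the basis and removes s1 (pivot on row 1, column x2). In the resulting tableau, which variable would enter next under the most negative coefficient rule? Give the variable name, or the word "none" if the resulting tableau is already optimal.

Pivot element 6. New z-row = old z-row − (-3)·(row 1/6).
Updated z-row coefficients: x1: -9/2, x2: 0, s1: 1/2, s2: 0.
The most negative is -9/2 in column x1, so x1 would enter next.

x1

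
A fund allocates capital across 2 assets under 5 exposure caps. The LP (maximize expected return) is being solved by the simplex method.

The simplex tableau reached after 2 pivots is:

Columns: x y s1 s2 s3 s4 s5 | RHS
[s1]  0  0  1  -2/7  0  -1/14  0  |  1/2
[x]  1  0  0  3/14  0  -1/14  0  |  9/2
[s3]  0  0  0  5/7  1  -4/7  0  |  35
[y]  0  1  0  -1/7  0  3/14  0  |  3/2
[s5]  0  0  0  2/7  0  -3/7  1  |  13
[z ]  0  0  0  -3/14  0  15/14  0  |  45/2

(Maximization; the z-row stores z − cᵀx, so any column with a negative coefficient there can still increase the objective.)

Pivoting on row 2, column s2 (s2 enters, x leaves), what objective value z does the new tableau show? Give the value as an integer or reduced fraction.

Minimum ratio for s2: (9/2)/(3/14) = 21.
z changes by −(z-row coeff of s2)·ratio = −(-3/14)·21 = 9/2.
New z = 45/2 + (9/2) = 27.

27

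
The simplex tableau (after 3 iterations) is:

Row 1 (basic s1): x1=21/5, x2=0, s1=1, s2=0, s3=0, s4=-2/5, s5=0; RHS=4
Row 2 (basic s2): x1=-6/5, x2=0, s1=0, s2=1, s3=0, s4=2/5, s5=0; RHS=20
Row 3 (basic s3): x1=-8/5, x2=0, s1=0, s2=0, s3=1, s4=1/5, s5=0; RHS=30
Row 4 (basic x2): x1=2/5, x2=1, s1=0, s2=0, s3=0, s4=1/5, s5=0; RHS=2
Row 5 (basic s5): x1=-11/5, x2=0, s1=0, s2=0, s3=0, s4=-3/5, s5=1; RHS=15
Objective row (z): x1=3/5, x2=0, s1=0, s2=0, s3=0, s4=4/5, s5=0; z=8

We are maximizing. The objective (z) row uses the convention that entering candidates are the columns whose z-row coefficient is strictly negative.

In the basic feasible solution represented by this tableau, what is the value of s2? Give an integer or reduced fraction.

s2 is basic (row 2); its value is the RHS of that row: 20.

20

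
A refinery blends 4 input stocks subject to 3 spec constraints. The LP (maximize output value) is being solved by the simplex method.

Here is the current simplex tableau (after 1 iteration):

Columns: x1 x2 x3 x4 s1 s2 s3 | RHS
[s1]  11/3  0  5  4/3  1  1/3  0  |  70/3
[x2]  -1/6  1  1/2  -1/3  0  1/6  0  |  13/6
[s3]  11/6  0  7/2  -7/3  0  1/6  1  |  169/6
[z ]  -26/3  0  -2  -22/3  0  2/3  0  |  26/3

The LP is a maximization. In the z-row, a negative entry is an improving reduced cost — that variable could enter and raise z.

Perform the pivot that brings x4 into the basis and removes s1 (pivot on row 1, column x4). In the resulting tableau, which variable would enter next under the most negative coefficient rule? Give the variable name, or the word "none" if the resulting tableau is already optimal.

none

Pivot element 4/3. New z-row = old z-row − (-22/3)·(row 1/(4/3)).
Updated z-row coefficients: x1: 23/2, x2: 0, x3: 51/2, x4: 0, s1: 11/2, s2: 5/2, s3: 0.
No coefficient is strictly negative; the tableau after this pivot is optimal.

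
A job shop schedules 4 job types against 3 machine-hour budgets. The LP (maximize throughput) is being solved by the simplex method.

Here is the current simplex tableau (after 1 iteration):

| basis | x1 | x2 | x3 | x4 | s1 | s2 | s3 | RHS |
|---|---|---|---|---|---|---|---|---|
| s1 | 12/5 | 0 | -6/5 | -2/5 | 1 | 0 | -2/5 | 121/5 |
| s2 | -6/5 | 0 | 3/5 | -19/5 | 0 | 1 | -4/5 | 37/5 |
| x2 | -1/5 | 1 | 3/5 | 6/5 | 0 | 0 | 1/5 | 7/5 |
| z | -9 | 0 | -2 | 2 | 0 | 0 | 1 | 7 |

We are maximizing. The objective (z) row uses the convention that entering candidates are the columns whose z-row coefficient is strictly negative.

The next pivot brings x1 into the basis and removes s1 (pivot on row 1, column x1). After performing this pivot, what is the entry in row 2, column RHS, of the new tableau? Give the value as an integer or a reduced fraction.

39/2

Pivot element is row 1, column x1: 12/5.
Normalize row 1: new (row 1, RHS) = (121/5)/(12/5) = 121/12.
row 2 ← row 2 − (-6/5)·(new row 1): 37/5 − (-6/5)·(121/12) = 39/2.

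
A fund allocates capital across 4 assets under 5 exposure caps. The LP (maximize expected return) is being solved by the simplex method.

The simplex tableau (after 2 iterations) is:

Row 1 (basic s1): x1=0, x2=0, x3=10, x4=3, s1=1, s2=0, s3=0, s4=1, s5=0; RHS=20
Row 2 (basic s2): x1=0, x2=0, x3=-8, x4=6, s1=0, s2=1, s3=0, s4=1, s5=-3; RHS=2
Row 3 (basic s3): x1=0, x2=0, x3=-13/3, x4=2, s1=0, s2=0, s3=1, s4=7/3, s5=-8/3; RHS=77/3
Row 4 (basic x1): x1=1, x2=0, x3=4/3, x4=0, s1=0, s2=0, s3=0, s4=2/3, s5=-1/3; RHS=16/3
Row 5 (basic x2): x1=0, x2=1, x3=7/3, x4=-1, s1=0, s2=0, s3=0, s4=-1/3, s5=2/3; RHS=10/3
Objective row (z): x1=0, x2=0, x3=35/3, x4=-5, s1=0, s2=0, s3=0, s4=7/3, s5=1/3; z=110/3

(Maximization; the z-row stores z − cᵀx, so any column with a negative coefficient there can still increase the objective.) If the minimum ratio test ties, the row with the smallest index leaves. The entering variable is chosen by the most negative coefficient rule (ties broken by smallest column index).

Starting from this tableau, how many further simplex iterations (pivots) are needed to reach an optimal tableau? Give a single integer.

pivot: x4 in, s2 out → z = 115/3
pivot: s5 in, s1 out → z = 592/9
No improving column remains; optimal.

2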